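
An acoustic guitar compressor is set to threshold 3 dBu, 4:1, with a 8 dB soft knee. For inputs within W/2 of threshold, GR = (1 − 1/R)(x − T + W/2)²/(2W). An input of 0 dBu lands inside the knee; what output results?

-0.046875 dBu

x − T + W/2 = 0 − 3 + 4 = 1.
GR = (1 − 1/4) × 1² / 16 = 0.75 × 1 / 16 = 0.046875 dB.
Output = 0 − 0.046875 = -0.046875 dBu.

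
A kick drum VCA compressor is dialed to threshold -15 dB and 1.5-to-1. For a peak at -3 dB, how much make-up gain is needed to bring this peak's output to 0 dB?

The peak compresses to -15 + 12/1.5 = -7 dB.
To reach 0 dB requires 0 − (-7) = 7 dB of make-up.

7 dB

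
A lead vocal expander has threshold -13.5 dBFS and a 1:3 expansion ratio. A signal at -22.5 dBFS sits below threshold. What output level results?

Below threshold, a 1:3 expander applies gain = (3−1)×(T − x) of attenuation.
(3−1) × 9 = 18 dB, so output = -22.5 − 18 = -40.5 dBFS.

-40.5 dBFS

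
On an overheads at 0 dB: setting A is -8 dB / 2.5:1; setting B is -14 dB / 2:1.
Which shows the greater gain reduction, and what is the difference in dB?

B, by 2.2 dB

A: 8 dB over, compressed to 3.2 dB over, so 4.8 dB of GR.
B: 14 dB over, compressed to 7 dB over, so 7 dB of GR.
B reduces 2.2 dB more.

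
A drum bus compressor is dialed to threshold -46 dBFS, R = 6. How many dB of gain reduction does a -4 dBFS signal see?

-4 dBFS exceeds the threshold by 42 dB.
At 6:1, output sits 42/6 = 7 dB above threshold.
GR = overshoot in − overshoot out = 42 − 7 = 35 dB.

35 dB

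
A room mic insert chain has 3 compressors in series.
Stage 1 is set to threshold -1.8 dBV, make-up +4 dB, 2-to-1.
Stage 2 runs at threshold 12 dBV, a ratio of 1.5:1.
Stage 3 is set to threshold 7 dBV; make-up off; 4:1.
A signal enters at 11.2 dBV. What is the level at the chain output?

Stage 1: overshoot 13 dB → 13/2 = 6.5 dB → 4.7 dBV; +4 dB make-up → 8.7 dBV.
Stage 2: 8.7 dBV ≤ 12 dBV, so stage 2 doesn't engage; output 8.7 dBV.
Stage 3: 1.7 dB above 7 dBV, reduced 4:1 to 0.425 dB above → 7.425 dBV.

7.425 dBV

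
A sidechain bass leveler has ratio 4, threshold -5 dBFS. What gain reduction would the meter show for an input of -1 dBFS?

3 dB

The signal is 4 dB above threshold.
At 4:1, output sits 4/4 = 1 dB above threshold.
Gain reduction = 4 − 1 = 3 dB.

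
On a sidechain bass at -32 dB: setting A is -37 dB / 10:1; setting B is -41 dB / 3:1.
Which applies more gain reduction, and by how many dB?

B, by 1.5 dB

A: overshoot 5 dB → output overshoot 0.5 dB → GR 4.5 dB.
B: overshoot 9 dB → output overshoot 3 dB → GR 6 dB.
Difference: 1.5 dB in favour of B.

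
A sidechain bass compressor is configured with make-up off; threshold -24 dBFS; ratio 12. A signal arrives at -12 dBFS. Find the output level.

-23 dBFS

-12 dBFS sits 12 dB over threshold.
The 12 dB excess becomes 1 dB after 12:1 reduction.
So the level is -24 + 1 = -23 dBFS.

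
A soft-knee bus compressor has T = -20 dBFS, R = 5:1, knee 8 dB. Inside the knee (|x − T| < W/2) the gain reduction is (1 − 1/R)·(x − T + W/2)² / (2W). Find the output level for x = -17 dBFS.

-19.45 dBFS

x − T + W/2 = -17 − (-20) + 4 = 7.
GR = (1 − 1/5) × 7² / 16 = 0.8 × 49 / 16 = 2.45 dB.
Output = -17 − 2.45 = -19.45 dBFS.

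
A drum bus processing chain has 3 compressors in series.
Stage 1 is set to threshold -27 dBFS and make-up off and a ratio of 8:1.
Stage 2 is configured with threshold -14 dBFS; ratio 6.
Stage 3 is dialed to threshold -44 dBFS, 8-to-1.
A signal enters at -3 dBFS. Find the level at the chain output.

Stage 1: -3 dBFS is 24 dB over -27 dBFS; at 8:1 that becomes 3 dB over, giving -24 dBFS.
Stage 2: -24 dBFS is at or below the -14 dBFS threshold — no compression; output -24 dBFS.
Stage 3: overshoot 20 dB → 20/8 = 2.5 dB → -41.5 dBFS.

-41.5 dBFS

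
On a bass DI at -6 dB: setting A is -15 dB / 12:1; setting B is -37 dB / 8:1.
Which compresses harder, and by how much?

A: GR = 9 − 9/12 = 8.25 dB.
B: GR = 31 − 31/8 = 27.125 dB.
B applies 18.875 dB more gain reduction.

B, by 18.875 dB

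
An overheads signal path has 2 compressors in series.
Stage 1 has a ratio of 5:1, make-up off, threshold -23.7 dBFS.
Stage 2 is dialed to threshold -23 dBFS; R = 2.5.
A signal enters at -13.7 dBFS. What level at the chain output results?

Stage 1: -13.7 dBFS is 10 dB over -23.7 dBFS; at 5:1 that becomes 2 dB over, giving -21.7 dBFS.
Stage 2: -21.7 dBFS is 1.3 dB over -23 dBFS; at 2.5:1 that becomes 0.52 dB over, giving -22.48 dBFS.

-22.48 dBFS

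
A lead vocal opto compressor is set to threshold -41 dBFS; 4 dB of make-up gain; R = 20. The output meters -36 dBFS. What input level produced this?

Before make-up, the level was -36 − 4 = -40 dBFS.
Post-compression overshoot = -40 − (-41) = 1 dB.
Undo the ratio: input overshoot = 1 × 20 = 20 dB, giving input = -21 dBFS.

-21 dBFS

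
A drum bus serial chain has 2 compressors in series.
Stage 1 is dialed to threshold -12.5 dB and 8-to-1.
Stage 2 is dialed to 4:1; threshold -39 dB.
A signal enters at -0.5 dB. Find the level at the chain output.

Stage 1: overshoot 12 dB → 12/8 = 1.5 dB → -11 dB.
Stage 2: -11 dB is 28 dB over -39 dB; at 4:1 that becomes 7 dB over, giving -32 dB.

-32 dB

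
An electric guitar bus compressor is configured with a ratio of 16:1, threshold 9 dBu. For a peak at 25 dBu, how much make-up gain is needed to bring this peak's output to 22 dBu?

12 dB

Without make-up, output = threshold + overshoot/16 = 9 + 1 = 10 dBu.
Gap to target: 12 dB.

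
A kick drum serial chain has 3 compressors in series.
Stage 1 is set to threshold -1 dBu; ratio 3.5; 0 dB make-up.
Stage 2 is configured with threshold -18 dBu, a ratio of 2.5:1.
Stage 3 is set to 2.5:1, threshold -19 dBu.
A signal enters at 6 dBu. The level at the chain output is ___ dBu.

Stage 1: overshoot 7 dB → 7/3.5 = 2 dB → 1 dBu.
Stage 2: 1 dBu is 19 dB over -18 dBu; at 2.5:1 that becomes 7.6 dB over, giving -10.4 dBu.
Stage 3: 8.6 dB above -19 dBu, reduced 2.5:1 to 3.44 dB above → -15.56 dBu.

-15.56 dBu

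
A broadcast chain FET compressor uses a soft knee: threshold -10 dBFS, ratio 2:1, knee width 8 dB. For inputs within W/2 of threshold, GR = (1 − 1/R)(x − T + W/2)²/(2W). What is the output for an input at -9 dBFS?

x − T + W/2 = -9 − (-10) + 4 = 5.
GR = (1 − 1/2) × 5² / 16 = 0.5 × 25 / 16 = 0.78125 dB.
Output = -9 − 0.78125 = -9.78125 dBFS.

-9.78125 dBFS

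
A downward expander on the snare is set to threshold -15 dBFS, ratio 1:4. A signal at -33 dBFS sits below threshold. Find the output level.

The input is 18 dB below the -15 dBFS threshold.
A 1:4 expander multiplies undershoot by 4: 18 × 4 = 72 dB below threshold.
Output = -15 − 72 = -87 dBFS.

-87 dBFS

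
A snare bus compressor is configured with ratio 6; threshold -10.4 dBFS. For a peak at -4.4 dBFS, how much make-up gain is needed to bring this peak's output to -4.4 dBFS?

Without make-up, output = threshold + overshoot/6 = -10.4 + 1 = -9.4 dBFS.
Gap to target: 5 dB.

5 dB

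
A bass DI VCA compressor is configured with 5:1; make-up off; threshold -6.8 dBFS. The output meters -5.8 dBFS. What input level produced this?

The compressed level sits -5.8 − (-6.8) = 1 dB over threshold.
Undo the ratio: input overshoot = 1 × 5 = 5 dB, giving input = -1.8 dBFS.

-1.8 dBFS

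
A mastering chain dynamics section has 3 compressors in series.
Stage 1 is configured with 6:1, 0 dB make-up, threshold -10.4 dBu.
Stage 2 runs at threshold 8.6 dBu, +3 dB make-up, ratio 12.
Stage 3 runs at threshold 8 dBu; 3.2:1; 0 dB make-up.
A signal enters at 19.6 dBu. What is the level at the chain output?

Stage 1: 19.6 dBu is 30 dB over -10.4 dBu; at 6:1 that becomes 5 dB over, giving -5.4 dBu.
Stage 2: -5.4 dBu ≤ 8.6 dBu, so stage 2 doesn't engage; make-up brings it to -2.4 dBu.
Stage 3: -2.4 dBu is at or below the 8 dBu threshold — no compression; output -2.4 dBu.

-2.4 dBu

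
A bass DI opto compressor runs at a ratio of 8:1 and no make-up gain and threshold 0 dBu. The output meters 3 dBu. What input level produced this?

24 dBu

That's 3 dB above the 0 dBu threshold.
Undo the ratio: input overshoot = 3 × 8 = 24 dB, giving input = 24 dBu.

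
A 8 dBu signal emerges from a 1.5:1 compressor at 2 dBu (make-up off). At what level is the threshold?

-10 dBu

Gain reduction = 8 − 2 = 6 dB; output overshoot = GR / (R − 1) = 6 / 0.5 = 12 dB.
Threshold = output − output overshoot = 2 − 12 = -10 dBu.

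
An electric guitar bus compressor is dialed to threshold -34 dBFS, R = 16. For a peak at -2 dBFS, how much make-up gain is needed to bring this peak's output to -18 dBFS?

Overshoot 32 dB → 32/16 = 2 dB after compression, so the compressed level is -34 + 2 = -32 dBFS.
Make-up = target − compressed = -18 − (-32) = 14 dB.

14 dB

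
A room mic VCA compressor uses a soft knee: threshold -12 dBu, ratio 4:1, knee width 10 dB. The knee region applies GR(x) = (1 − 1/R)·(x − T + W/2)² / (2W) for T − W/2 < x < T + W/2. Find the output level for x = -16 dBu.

-16.0375 dBu

x − T + W/2 = -16 − (-12) + 5 = 1.
GR = (1 − 1/4) × 1² / 20 = 0.75 × 1 / 20 = 0.0375 dB.
Output = -16 − 0.0375 = -16.0375 dBu.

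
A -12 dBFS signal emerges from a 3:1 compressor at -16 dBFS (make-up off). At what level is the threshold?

-18 dBFS

Gain reduction = -12 − (-16) = 4 dB; output overshoot = GR / (R − 1) = 4 / 2 = 2 dB.
Threshold = output − output overshoot = -16 − 2 = -18 dBFS.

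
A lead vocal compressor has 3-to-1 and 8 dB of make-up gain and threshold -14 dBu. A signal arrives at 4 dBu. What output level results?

0 dBu

Overshoot: 4 − (-14) = 18 dB.
The 18 dB excess becomes 6 dB after 3:1 reduction.
So the level is -14 + 6 = -8 dBu; make-up adds 8 dB, giving 0 dBu.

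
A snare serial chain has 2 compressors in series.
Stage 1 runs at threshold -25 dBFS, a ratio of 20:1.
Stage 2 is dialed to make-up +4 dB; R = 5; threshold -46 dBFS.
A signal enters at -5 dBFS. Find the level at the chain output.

Stage 1: -5 dBFS is 20 dB over -25 dBFS; at 20:1 that becomes 1 dB over, giving -24 dBFS.
Stage 2: overshoot 22 dB → 22/5 = 4.4 dB → -41.6 dBFS; +4 dB make-up → -37.6 dBFS.

-37.6 dBFS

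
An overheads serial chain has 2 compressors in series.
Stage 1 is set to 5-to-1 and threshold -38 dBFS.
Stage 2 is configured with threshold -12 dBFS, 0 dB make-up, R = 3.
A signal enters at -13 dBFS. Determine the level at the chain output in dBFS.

-33 dBFS

Stage 1: overshoot 25 dB → 25/5 = 5 dB → -33 dBFS.
Stage 2: -33 dBFS ≤ -12 dBFS, so stage 2 doesn't engage; output -33 dBFS.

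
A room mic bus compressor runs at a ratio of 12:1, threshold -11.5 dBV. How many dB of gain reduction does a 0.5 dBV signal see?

The signal is 12 dB above threshold.
A 12:1 ratio leaves 1 dB of that excess.
GR = overshoot in − overshoot out = 12 − 1 = 11 dB.

11 dB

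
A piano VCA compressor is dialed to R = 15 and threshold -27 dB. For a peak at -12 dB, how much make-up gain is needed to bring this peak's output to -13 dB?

Overshoot 15 dB → 15/15 = 1 dB after compression, so the compressed level is -27 + 1 = -26 dB.
Make-up = target − compressed = -13 − (-26) = 13 dB.

13 dB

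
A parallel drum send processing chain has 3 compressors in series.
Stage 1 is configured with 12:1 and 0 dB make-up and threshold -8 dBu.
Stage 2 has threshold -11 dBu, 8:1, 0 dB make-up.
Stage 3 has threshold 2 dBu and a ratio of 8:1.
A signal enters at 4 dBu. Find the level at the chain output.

Stage 1: 12 dB above -8 dBu, reduced 12:1 to 1 dB above → -7 dBu.
Stage 2: -7 dBu is 4 dB over -11 dBu; at 8:1 that becomes 0.5 dB over, giving -10.5 dBu.
Stage 3: -10.5 dBu ≤ 2 dBu, so stage 3 doesn't engage; output -10.5 dBu.

-10.5 dBu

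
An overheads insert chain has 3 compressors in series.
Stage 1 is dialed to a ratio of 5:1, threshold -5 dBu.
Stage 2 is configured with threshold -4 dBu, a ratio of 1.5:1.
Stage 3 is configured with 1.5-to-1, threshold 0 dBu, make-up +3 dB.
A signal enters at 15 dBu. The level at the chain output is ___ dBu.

Stage 1: overshoot 20 dB → 20/5 = 4 dB → -1 dBu.
Stage 2: -1 dBu is 3 dB over -4 dBu; at 1.5:1 that becomes 2 dB over, giving -2 dBu.
Stage 3: -2 dBu is at or below the 0 dBu threshold — no compression; make-up brings it to 1 dBu.

1 dBu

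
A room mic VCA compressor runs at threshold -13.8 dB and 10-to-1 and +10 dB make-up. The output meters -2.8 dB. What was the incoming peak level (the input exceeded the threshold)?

-3.8 dB

Before make-up, the level was -2.8 − 10 = -12.8 dB.
That's 1 dB above the -13.8 dB threshold.
Before 10:1 compression the overshoot was 1 × 10 = 10 dB, so input = -13.8 + 10 = -3.8 dB.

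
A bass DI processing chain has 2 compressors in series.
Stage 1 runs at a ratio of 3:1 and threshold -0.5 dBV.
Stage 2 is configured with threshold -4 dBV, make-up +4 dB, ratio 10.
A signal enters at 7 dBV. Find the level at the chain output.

Stage 1: overshoot 7.5 dB → 7.5/3 = 2.5 dB → 2 dBV.
Stage 2: 2 dBV is 6 dB over -4 dBV; at 10:1 that becomes 0.6 dB over, giving -3.4 dBV; +4 dB make-up → 0.6 dBV.

0.6 dBV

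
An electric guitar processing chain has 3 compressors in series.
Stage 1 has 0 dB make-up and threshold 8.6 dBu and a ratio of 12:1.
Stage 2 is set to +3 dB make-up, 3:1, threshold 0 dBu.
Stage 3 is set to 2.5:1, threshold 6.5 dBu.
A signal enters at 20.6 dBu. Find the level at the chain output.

6.2 dBu

Stage 1: 20.6 dBu is 12 dB over 8.6 dBu; at 12:1 that becomes 1 dB over, giving 9.6 dBu.
Stage 2: 9.6 dBu is 9.6 dB over 0 dBu; at 3:1 that becomes 3.2 dB over, giving 3.2 dBu; +3 dB make-up → 6.2 dBu.
Stage 3: 6.2 dBu is at or below the 6.5 dBu threshold — no compression; output 6.2 dBu.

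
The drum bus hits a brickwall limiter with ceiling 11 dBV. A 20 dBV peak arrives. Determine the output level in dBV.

At ∞:1, everything above 11 dBV is held at the ceiling.

11 dBV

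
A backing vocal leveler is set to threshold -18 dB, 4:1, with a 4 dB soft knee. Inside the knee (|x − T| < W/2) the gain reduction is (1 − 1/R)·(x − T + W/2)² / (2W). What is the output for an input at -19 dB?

x − T + W/2 = -19 − (-18) + 2 = 1.
GR = (1 − 1/4) × 1² / 8 = 0.75 × 1 / 8 = 0.09375 dB.
Output = -19 − 0.09375 = -19.09375 dB.

-19.09375 dB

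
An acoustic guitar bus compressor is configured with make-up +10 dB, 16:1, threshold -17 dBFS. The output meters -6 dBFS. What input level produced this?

-1 dBFS

Remove make-up: -6 − 10 = -16 dBFS.
Post-compression overshoot = -16 − (-17) = 1 dB.
Undo the ratio: input overshoot = 1 × 16 = 16 dB, giving input = -1 dBFS.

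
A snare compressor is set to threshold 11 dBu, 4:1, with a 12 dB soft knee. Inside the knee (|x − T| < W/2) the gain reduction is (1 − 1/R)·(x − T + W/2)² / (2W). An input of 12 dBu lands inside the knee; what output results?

x − T + W/2 = 12 − 11 + 6 = 7.
GR = (1 − 1/4) × 7² / 24 = 0.75 × 49 / 24 = 1.53125 dB.
Output = 12 − 1.53125 = 10.46875 dBu.

10.46875 dBu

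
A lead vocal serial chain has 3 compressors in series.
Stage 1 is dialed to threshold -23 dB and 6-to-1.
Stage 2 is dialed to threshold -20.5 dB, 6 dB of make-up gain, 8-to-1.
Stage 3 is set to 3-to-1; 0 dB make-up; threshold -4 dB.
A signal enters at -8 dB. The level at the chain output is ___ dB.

-14.5 dB

Stage 1: 15 dB above -23 dB, reduced 6:1 to 2.5 dB above → -20.5 dB.
Stage 2: below threshold (-20.5 ≤ -20.5); passes unchanged; make-up brings it to -14.5 dB.
Stage 3: -14.5 dB ≤ -4 dB, so stage 3 doesn't engage; output -14.5 dB.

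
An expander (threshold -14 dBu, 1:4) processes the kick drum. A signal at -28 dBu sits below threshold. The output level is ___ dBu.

-70 dBu

Below threshold, a 1:4 expander applies gain = (4−1)×(T − x) of attenuation.
(4−1) × 14 = 42 dB, so output = -28 − 42 = -70 dBu.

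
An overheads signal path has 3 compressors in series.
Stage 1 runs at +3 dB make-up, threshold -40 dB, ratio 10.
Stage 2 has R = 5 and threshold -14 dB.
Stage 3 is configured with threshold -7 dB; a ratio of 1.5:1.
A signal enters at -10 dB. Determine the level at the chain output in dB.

Stage 1: 30 dB above -40 dB, reduced 10:1 to 3 dB above → -37 dB; +3 dB make-up → -34 dB.
Stage 2: -34 dB is at or below the -14 dB threshold — no compression; output -34 dB.
Stage 3: below threshold (-34 ≤ -7); passes unchanged; output -34 dB.

-34 dB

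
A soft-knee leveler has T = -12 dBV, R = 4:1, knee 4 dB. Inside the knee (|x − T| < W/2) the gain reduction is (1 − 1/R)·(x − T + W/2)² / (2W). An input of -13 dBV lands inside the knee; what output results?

-13.09375 dBV

x − T + W/2 = -13 − (-12) + 2 = 1.
GR = (1 − 1/4) × 1² / 8 = 0.75 × 1 / 8 = 0.09375 dB.
Output = -13 − 0.09375 = -13.09375 dBV.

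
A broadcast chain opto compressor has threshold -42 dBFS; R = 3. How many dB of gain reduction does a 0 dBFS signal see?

0 dBFS exceeds the threshold by 42 dB.
At 3:1, output sits 42/3 = 14 dB above threshold.
Gain reduction = 42 − 14 = 28 dB.

28 dB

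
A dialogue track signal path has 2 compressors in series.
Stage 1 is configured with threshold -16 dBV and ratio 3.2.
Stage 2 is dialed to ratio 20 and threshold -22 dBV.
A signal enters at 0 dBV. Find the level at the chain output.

-21.45 dBV

Stage 1: 16 dB above -16 dBV, reduced 3.2:1 to 5 dB above → -11 dBV.
Stage 2: overshoot 11 dB → 11/20 = 0.55 dB → -21.45 dBV.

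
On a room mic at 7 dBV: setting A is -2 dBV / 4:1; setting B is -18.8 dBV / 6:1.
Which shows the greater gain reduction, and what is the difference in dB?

A: GR = 9 − 9/4 = 6.75 dB.
B: GR = 25.8 − 25.8/6 = 21.5 dB.
Difference: 14.75 dB in favour of B.

B, by 14.75 dB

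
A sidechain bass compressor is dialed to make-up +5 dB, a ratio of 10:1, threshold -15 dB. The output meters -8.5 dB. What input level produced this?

0 dB

Remove make-up: -8.5 − 5 = -13.5 dB.
That's 1.5 dB above the -15 dB threshold.
Input overshoot = R × output overshoot = 15 dB → input = -15 + 15 = 0 dB.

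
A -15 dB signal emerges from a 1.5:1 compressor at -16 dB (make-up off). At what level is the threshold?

Input is 3 dB above T (since output overshoot × R = input overshoot: (-16 − T)·1.5 = -15 − T gives T = -18 dB).
Check: -18 + (-15 − (-18))/1.5 = -18 + 2 = -16 dB. ✓

-18 dB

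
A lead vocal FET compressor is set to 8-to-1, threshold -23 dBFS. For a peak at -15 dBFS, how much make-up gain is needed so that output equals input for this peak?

7 dB

Overshoot 8 dB → 8/8 = 1 dB after compression, so the compressed level is -23 + 1 = -22 dBFS.
Make-up = target − compressed = -15 − (-22) = 7 dB.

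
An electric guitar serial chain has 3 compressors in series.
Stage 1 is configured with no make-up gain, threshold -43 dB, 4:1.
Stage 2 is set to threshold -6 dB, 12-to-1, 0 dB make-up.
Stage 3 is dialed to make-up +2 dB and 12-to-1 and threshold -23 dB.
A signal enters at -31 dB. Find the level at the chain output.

-38 dB

Stage 1: 12 dB above -43 dB, reduced 4:1 to 3 dB above → -40 dB.
Stage 2: -40 dB is at or below the -6 dB threshold — no compression; output -40 dB.
Stage 3: below threshold (-40 ≤ -23); passes unchanged; make-up brings it to -38 dB.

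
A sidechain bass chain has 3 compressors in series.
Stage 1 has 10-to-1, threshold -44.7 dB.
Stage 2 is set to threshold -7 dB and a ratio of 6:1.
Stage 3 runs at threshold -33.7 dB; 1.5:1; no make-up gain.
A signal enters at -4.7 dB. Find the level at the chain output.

-40.7 dB

Stage 1: overshoot 40 dB → 40/10 = 4 dB → -40.7 dB.
Stage 2: -40.7 dB ≤ -7 dB, so stage 2 doesn't engage; output -40.7 dB.
Stage 3: below threshold (-40.7 ≤ -33.7); passes unchanged; output -40.7 dB.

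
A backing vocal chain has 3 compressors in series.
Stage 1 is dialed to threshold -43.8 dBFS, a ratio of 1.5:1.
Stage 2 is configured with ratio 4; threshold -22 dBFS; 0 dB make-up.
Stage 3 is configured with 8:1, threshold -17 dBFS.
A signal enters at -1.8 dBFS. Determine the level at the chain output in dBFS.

Stage 1: -1.8 dBFS is 42 dB over -43.8 dBFS; at 1.5:1 that becomes 28 dB over, giving -15.8 dBFS.
Stage 2: -15.8 dBFS is 6.2 dB over -22 dBFS; at 4:1 that becomes 1.55 dB over, giving -20.45 dBFS.
Stage 3: -20.45 dBFS ≤ -17 dBFS, so stage 3 doesn't engage; output -20.45 dBFS.

-20.45 dBFS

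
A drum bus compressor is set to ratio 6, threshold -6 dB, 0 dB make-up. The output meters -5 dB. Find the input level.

0 dB

That's 1 dB above the -6 dB threshold.
Input overshoot = R × output overshoot = 6 dB → input = -6 + 6 = 0 dB.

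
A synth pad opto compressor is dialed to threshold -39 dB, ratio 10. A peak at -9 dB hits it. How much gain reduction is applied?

27 dB

Overshoot = -9 − (-39) = 30 dB.
At 10:1, output sits 30/10 = 3 dB above threshold.
Gain reduction = 30 − 3 = 27 dB.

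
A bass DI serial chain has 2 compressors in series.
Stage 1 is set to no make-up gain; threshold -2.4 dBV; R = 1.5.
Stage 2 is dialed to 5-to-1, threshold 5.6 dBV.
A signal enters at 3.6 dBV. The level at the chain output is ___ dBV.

Stage 1: overshoot 6 dB → 6/1.5 = 4 dB → 1.6 dBV.
Stage 2: 1.6 dBV ≤ 5.6 dBV, so stage 2 doesn't engage; output 1.6 dBV.

1.6 dBV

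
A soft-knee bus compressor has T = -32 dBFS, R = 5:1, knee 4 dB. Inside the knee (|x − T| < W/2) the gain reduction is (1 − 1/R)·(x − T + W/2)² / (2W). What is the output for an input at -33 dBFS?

-33.1 dBFS

x − T + W/2 = -33 − (-32) + 2 = 1.
GR = (1 − 1/5) × 1² / 8 = 0.8 × 1 / 8 = 0.1 dB.
Output = -33 − 0.1 = -33.1 dBFS.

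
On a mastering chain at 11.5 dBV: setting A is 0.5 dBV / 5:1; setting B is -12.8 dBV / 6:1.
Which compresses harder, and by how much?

A: overshoot 11 dB → output overshoot 2.2 dB → GR 8.8 dB.
B: overshoot 24.3 dB → output overshoot 4.05 dB → GR 20.25 dB.
B reduces 11.45 dB more.

B, by 11.45 dB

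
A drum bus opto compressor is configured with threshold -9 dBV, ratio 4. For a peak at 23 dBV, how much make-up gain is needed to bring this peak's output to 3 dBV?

Overshoot 32 dB → 32/4 = 8 dB after compression, so the compressed level is -9 + 8 = -1 dBV.
Make-up = target − compressed = 3 − (-1) = 4 dB.

4 dB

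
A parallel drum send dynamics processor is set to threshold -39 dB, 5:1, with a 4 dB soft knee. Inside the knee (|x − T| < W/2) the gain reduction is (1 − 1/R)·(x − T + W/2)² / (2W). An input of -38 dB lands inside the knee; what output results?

-38.9 dB

x − T + W/2 = -38 − (-39) + 2 = 3.
GR = (1 − 1/5) × 3² / 8 = 0.8 × 9 / 8 = 0.9 dB.
Output = -38 − 0.9 = -38.9 dB.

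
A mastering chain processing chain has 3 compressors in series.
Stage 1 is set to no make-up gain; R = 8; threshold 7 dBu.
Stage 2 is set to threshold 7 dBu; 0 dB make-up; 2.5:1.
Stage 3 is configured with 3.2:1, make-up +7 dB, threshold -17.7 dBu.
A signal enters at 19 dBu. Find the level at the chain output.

Stage 1: 19 dBu is 12 dB over 7 dBu; at 8:1 that becomes 1.5 dB over, giving 8.5 dBu.
Stage 2: 8.5 dBu is 1.5 dB over 7 dBu; at 2.5:1 that becomes 0.6 dB over, giving 7.6 dBu.
Stage 3: overshoot 25.3 dB → 25.3/3.2 = 7.90625 dB → -9.79375 dBu; +7 dB make-up → -2.79375 dBu.

-2.79375 dBu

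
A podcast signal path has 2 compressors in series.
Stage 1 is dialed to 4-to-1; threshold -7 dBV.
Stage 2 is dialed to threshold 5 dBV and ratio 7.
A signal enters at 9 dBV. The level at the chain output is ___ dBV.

Stage 1: overshoot 16 dB → 16/4 = 4 dB → -3 dBV.
Stage 2: -3 dBV is at or below the 5 dBV threshold — no compression; output -3 dBV.

-3 dBV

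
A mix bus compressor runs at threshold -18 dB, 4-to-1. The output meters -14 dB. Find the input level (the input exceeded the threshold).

-2 dB

That's 4 dB above the -18 dB threshold.
Undo the ratio: input overshoot = 4 × 4 = 16 dB, giving input = -2 dB.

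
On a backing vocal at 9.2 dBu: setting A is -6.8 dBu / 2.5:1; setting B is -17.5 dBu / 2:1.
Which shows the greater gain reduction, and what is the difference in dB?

B, by 3.75 dB

A: GR = 16 − 16/2.5 = 9.6 dB.
B: GR = 26.7 − 26.7/2 = 13.35 dB.
B reduces 3.75 dB more.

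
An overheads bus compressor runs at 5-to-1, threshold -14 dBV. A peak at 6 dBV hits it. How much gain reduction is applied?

16 dB

6 dBV exceeds the threshold by 20 dB.
At 5:1, output sits 20/5 = 4 dB above threshold.
So the signal is attenuated by 20 − 4 = 16 dB.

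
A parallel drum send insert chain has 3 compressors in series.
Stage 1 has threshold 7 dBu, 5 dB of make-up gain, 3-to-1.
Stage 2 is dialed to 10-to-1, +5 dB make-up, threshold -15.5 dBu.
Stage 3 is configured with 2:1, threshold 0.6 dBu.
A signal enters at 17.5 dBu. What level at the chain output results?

-7.4 dBu

Stage 1: overshoot 10.5 dB → 10.5/3 = 3.5 dB → 10.5 dBu; +5 dB make-up → 15.5 dBu.
Stage 2: overshoot 31 dB → 31/10 = 3.1 dB → -12.4 dBu; +5 dB make-up → -7.4 dBu.
Stage 3: below threshold (-7.4 ≤ 0.6); passes unchanged; output -7.4 dBu.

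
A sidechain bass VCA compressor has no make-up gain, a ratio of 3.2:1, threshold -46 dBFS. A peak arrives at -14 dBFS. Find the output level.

-36 dBFS

Overshoot: -14 − (-46) = 32 dB.
3.2:1 compression reduces that to 32/3.2 = 10 dB over.
Output = -46 + 10 = -36 dBFS.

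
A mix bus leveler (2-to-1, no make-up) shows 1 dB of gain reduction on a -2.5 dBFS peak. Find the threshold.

-4.5 dBFS

Input is 2 dB above T (since output overshoot × R = input overshoot: (-3.5 − T)·2 = -2.5 − T gives T = -4.5 dBFS).
Check: -4.5 + (-2.5 − (-4.5))/2 = -4.5 + 1 = -3.5 dBFS. ✓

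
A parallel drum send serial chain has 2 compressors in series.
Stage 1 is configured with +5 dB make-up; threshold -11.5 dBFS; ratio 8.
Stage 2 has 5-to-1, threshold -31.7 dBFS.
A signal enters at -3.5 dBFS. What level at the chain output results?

Stage 1: overshoot 8 dB → 8/8 = 1 dB → -10.5 dBFS; +5 dB make-up → -5.5 dBFS.
Stage 2: -5.5 dBFS is 26.2 dB over -31.7 dBFS; at 5:1 that becomes 5.24 dB over, giving -26.46 dBFS.

-26.46 dBFS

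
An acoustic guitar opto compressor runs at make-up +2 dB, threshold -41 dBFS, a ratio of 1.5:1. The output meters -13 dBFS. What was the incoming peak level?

Remove make-up: -13 − 2 = -15 dBFS.
That's 26 dB above the -41 dBFS threshold.
Input overshoot = R × output overshoot = 39 dB → input = -41 + 39 = -2 dBFS.

-2 dBFS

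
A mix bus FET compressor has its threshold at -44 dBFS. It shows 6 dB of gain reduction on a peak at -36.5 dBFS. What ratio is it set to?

Input overshoot = -36.5 − (-44) = 7.5 dB.
Output overshoot = 7.5 − 6 = 1.5 dB.
Ratio = input overshoot / output overshoot = 7.5 / 1.5 = 5.

5:1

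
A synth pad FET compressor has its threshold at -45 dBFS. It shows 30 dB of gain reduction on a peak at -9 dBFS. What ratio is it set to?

6:1

Input overshoot = -9 − (-45) = 36 dB.
Output overshoot = 36 − 30 = 6 dB.
Ratio = input overshoot / output overshoot = 36 / 6 = 6.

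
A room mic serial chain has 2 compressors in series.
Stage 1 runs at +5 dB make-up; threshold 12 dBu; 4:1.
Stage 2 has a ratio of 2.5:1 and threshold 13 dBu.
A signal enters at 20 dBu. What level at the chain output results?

Stage 1: 8 dB above 12 dBu, reduced 4:1 to 2 dB above → 14 dBu; +5 dB make-up → 19 dBu.
Stage 2: 19 dBu is 6 dB over 13 dBu; at 2.5:1 that becomes 2.4 dB over, giving 15.4 dBu.

15.4 dBu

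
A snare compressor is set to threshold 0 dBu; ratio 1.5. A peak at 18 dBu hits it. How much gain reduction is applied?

Overshoot = 18 − 0 = 18 dB.
After 1.5:1 compression the overshoot becomes 18/1.5 = 12 dB.
GR = overshoot in − overshoot out = 18 − 12 = 6 dB.

6 dB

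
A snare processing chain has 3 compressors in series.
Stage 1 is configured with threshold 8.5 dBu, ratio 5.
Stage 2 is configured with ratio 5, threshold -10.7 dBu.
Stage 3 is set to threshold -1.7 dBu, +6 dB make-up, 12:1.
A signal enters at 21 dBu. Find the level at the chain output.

-0.36 dBu

Stage 1: overshoot 12.5 dB → 12.5/5 = 2.5 dB → 11 dBu.
Stage 2: 11 dBu is 21.7 dB over -10.7 dBu; at 5:1 that becomes 4.34 dB over, giving -6.36 dBu.
Stage 3: -6.36 dBu ≤ -1.7 dBu, so stage 3 doesn't engage; make-up brings it to -0.36 dBu.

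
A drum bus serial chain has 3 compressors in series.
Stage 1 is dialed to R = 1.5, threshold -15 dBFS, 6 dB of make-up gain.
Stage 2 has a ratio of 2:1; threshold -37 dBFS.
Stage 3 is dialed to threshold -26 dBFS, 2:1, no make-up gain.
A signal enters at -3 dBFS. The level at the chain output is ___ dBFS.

Stage 1: 12 dB above -15 dBFS, reduced 1.5:1 to 8 dB above → -7 dBFS; +6 dB make-up → -1 dBFS.
Stage 2: -1 dBFS is 36 dB over -37 dBFS; at 2:1 that becomes 18 dB over, giving -19 dBFS.
Stage 3: 7 dB above -26 dBFS, reduced 2:1 to 3.5 dB above → -22.5 dBFS.

-22.5 dBFS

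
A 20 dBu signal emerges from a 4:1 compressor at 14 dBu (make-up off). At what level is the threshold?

12 dBu

Gain reduction = 20 − 14 = 6 dB; output overshoot = GR / (R − 1) = 6 / 3 = 2 dB.
Threshold = output − output overshoot = 14 − 2 = 12 dBu.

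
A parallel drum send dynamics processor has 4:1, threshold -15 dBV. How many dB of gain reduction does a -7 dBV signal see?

6 dB

The signal is 8 dB above threshold.
After 4:1 compression the overshoot becomes 8/4 = 2 dB.
So the signal is attenuated by 8 − 2 = 6 dB.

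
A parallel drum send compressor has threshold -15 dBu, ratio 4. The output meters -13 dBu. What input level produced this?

-7 dBu

Post-compression overshoot = -13 − (-15) = 2 dB.
Before 4:1 compression the overshoot was 2 × 4 = 8 dB, so input = -15 + 8 = -7 dBu.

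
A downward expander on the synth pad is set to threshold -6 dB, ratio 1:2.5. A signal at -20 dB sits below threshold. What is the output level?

Undershoot = (-6) − (-20) = 14 dB.
At 1:2.5, that expands to 35 dB under threshold.
Output = -6 − 35 = -41 dB.

-41 dB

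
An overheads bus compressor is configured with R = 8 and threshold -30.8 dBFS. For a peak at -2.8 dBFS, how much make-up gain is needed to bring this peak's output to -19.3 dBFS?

8 dB

Without make-up, output = threshold + overshoot/8 = -30.8 + 3.5 = -27.3 dBFS.
Gap to target: 8 dB.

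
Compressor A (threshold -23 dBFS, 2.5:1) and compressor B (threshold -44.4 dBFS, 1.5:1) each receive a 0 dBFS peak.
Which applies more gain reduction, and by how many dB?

B, by 1 dB

A: overshoot 23 dB → output overshoot 9.2 dB → GR 13.8 dB.
B: overshoot 44.4 dB → output overshoot 29.6 dB → GR 14.8 dB.
B applies 1 dB more gain reduction.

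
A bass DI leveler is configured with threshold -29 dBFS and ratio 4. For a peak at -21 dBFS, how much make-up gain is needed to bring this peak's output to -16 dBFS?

11 dB

The peak compresses to -29 + 8/4 = -27 dBFS.
To reach -16 dBFS requires -16 − (-27) = 11 dB of make-up.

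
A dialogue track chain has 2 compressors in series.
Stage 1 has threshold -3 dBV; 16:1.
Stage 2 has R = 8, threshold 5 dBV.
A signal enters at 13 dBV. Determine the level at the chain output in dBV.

Stage 1: 16 dB above -3 dBV, reduced 16:1 to 1 dB above → -2 dBV.
Stage 2: -2 dBV is at or below the 5 dBV threshold — no compression; output -2 dBV.

-2 dBV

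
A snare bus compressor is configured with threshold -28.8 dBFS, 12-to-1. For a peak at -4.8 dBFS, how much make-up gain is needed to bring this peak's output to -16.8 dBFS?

Overshoot 24 dB → 24/12 = 2 dB after compression, so the compressed level is -28.8 + 2 = -26.8 dBFS.
Make-up = target − compressed = -16.8 − (-26.8) = 10 dB.

10 dB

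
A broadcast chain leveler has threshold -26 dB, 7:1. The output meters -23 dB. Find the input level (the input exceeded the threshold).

That's 3 dB above the -26 dB threshold.
Before 7:1 compression the overshoot was 3 × 7 = 21 dB, so input = -26 + 21 = -5 dB.

-5 dB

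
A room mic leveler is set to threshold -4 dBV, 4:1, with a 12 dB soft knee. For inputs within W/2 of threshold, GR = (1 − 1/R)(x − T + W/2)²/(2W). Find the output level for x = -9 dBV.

x − T + W/2 = -9 − (-4) + 6 = 1.
GR = (1 − 1/4) × 1² / 24 = 0.75 × 1 / 24 = 0.03125 dB.
Output = -9 − 0.03125 = -9.03125 dBV.

-9.03125 dBV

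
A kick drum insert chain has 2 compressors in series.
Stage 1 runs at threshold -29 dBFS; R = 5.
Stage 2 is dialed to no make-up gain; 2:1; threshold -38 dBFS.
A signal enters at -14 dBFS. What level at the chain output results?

Stage 1: 15 dB above -29 dBFS, reduced 5:1 to 3 dB above → -26 dBFS.
Stage 2: overshoot 12 dB → 12/2 = 6 dB → -32 dBFS.

-32 dBFS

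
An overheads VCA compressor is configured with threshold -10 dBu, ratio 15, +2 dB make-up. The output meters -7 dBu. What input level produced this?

5 dBu

Stripping the +2 dB make-up gives -9 dBu at the gain stage.
That's 1 dB above the -10 dBu threshold.
Input overshoot = R × output overshoot = 15 dB → input = -10 + 15 = 5 dBu.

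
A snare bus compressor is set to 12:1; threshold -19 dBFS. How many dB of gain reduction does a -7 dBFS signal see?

11 dB

-7 dBFS exceeds the threshold by 12 dB.
At 12:1, output sits 12/12 = 1 dB above threshold.
So the signal is attenuated by 12 − 1 = 11 dB.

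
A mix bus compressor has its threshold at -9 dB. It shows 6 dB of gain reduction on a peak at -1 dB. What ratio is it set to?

Input overshoot = -1 − (-9) = 8 dB.
Output overshoot = 8 − 6 = 2 dB.
Ratio = input overshoot / output overshoot = 8 / 2 = 4.

4:1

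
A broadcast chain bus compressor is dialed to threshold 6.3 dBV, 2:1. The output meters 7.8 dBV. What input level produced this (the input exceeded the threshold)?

The compressed level sits 7.8 − 6.3 = 1.5 dB over threshold.
Undo the ratio: input overshoot = 1.5 × 2 = 3 dB, giving input = 9.3 dBV.

9.3 dBV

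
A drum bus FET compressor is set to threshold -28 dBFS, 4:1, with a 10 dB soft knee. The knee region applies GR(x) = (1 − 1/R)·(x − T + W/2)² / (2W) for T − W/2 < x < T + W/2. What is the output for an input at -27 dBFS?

-28.35 dBFS

x − T + W/2 = -27 − (-28) + 5 = 6.
GR = (1 − 1/4) × 6² / 20 = 0.75 × 36 / 20 = 1.35 dB.
Output = -27 − 1.35 = -28.35 dBFS.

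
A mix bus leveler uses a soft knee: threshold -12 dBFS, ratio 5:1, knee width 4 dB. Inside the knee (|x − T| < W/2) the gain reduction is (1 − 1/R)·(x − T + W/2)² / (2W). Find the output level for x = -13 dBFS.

x − T + W/2 = -13 − (-12) + 2 = 1.
GR = (1 − 1/5) × 1² / 8 = 0.8 × 1 / 8 = 0.1 dB.
Output = -13 − 0.1 = -13.1 dBFS.

-13.1 dBFS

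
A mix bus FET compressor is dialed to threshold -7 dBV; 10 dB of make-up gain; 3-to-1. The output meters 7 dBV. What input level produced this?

Stripping the +10 dB make-up gives -3 dBV at the gain stage.
The compressed level sits -3 − (-7) = 4 dB over threshold.
Input overshoot = R × output overshoot = 12 dB → input = -7 + 12 = 5 dBV.

5 dBV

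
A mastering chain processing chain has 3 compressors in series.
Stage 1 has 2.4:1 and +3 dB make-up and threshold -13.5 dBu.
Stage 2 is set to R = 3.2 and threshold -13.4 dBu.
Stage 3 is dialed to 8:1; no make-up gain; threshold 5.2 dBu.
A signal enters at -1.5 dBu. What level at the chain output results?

-10.93125 dBu

Stage 1: -1.5 dBu is 12 dB over -13.5 dBu; at 2.4:1 that becomes 5 dB over, giving -8.5 dBu; +3 dB make-up → -5.5 dBu.
Stage 2: 7.9 dB above -13.4 dBu, reduced 3.2:1 to 2.46875 dB above → -10.93125 dBu.
Stage 3: -10.93125 dBu is at or below the 5.2 dBu threshold — no compression; output -10.93125 dBu.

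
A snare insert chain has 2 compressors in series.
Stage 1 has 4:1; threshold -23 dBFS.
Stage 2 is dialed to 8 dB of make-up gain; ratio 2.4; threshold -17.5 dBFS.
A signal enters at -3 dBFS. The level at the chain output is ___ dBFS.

Stage 1: overshoot 20 dB → 20/4 = 5 dB → -18 dBFS.
Stage 2: below threshold (-18 ≤ -17.5); passes unchanged; make-up brings it to -10 dBFS.

-10 dBFS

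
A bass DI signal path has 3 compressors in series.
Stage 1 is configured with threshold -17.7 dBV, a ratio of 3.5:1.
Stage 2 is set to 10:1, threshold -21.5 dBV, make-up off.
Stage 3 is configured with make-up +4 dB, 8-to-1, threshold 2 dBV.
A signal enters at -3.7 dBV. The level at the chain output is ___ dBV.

Stage 1: overshoot 14 dB → 14/3.5 = 4 dB → -13.7 dBV.
Stage 2: -13.7 dBV is 7.8 dB over -21.5 dBV; at 10:1 that becomes 0.78 dB over, giving -20.72 dBV.
Stage 3: below threshold (-20.72 ≤ 2); passes unchanged; make-up brings it to -16.72 dBV.

-16.72 dBV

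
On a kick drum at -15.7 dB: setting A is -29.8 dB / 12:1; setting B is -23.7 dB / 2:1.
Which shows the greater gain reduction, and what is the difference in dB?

A: GR = 14.1 − 14.1/12 = 12.925 dB.
B: GR = 8 − 8/2 = 4 dB.
A applies 8.925 dB more gain reduction.

A, by 8.925 dB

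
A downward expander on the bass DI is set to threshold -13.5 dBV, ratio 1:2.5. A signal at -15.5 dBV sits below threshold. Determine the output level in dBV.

-18.5 dBV

Below threshold, a 1:2.5 expander applies gain = (2.5−1)×(T − x) of attenuation.
(2.5−1) × 2 = 3 dB, so output = -15.5 − 3 = -18.5 dBV.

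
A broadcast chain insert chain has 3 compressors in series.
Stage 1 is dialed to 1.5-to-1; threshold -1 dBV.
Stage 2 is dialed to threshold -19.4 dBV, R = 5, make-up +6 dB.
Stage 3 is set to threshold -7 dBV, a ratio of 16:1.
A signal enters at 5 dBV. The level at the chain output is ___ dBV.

Stage 1: 5 dBV is 6 dB over -1 dBV; at 1.5:1 that becomes 4 dB over, giving 3 dBV.
Stage 2: 3 dBV is 22.4 dB over -19.4 dBV; at 5:1 that becomes 4.48 dB over, giving -14.92 dBV; +6 dB make-up → -8.92 dBV.
Stage 3: below threshold (-8.92 ≤ -7); passes unchanged; output -8.92 dBV.

-8.92 dBV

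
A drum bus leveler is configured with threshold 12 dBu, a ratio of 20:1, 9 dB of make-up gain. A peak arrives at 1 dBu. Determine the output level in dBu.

10 dBu

1 dBu is 11 dB below the 12 dBu threshold, so no gain reduction is applied.
Make-up gain adds 9 dB: 1 + 9 = 10 dBu.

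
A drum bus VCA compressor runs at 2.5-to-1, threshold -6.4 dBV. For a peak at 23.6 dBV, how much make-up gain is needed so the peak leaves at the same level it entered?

18 dB

Overshoot 30 dB → 30/2.5 = 12 dB after compression, so the compressed level is -6.4 + 12 = 5.6 dBV.
Make-up = target − compressed = 23.6 − 5.6 = 18 dB.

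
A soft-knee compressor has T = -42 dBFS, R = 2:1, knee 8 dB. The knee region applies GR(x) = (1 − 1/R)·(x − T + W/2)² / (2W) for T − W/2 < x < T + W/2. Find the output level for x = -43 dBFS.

x − T + W/2 = -43 − (-42) + 4 = 3.
GR = (1 − 1/2) × 3² / 16 = 0.5 × 9 / 16 = 0.28125 dB.
Output = -43 − 0.28125 = -43.28125 dBFS.

-43.28125 dBFS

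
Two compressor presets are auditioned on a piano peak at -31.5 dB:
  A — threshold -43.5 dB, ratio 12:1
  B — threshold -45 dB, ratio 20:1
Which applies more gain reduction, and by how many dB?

A: GR = 12 − 12/12 = 11 dB.
B: GR = 13.5 − 13.5/20 = 12.825 dB.
B applies 1.825 dB more gain reduction.

B, by 1.825 dB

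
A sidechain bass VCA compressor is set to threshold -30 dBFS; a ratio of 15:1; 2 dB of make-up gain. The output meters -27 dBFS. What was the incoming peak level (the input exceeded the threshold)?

-15 dBFS

Stripping the +2 dB make-up gives -29 dBFS at the gain stage.
Post-compression overshoot = -29 − (-30) = 1 dB.
Undo the ratio: input overshoot = 1 × 15 = 15 dB, giving input = -15 dBFS.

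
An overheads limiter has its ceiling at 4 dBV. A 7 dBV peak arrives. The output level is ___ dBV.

The limiter clamps the peak to its 4 dBV ceiling.

4 dBV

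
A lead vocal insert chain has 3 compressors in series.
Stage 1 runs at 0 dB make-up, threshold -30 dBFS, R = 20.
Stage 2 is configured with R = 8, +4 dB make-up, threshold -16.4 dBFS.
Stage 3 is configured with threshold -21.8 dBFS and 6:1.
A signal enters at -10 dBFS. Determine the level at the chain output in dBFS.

Stage 1: overshoot 20 dB → 20/20 = 1 dB → -29 dBFS.
Stage 2: -29 dBFS is at or below the -16.4 dBFS threshold — no compression; make-up brings it to -25 dBFS.
Stage 3: below threshold (-25 ≤ -21.8); passes unchanged; output -25 dBFS.

-25 dBFS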